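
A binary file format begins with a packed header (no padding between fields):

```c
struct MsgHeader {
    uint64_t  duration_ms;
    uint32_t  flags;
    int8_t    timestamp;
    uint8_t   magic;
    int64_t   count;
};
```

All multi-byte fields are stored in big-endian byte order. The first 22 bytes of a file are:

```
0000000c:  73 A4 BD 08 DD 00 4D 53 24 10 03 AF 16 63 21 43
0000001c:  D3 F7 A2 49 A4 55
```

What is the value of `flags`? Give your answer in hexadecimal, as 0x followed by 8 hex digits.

`flags` follows `duration_ms` (8 bytes), so it starts at byte offset 8 and occupies 4 bytes.
Bytes at offsets 8..11: 24 10 03 AF.
Big-endian stores the most-significant byte at the lowest address.
The bytes are already most-significant first: 0x241003AF.

0x241003AF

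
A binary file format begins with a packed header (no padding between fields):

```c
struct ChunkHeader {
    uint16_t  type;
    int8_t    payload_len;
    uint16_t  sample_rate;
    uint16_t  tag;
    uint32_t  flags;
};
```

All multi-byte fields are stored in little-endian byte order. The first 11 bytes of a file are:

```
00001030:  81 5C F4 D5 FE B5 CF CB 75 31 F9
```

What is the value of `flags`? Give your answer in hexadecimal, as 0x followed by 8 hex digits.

0xF93175CB

`flags` follows `type` (2 B), `payload_len` (1 B), `sample_rate` (2 B), `tag` (2 B), so it starts at offset 2 + 1 + 2 + 2 = 7 and occupies 4 bytes.
Bytes at offsets 7..10: CB 75 31 F9.
Little-endian stores the least-significant byte at the lowest address.
Reassemble most-significant byte first: F9 31 75 CB → 0xF93175CB.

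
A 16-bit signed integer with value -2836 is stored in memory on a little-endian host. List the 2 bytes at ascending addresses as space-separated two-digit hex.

EC F4

Two's complement of -2836 in 16 bits: 2836 = 0x0B14; invert → 0xF4EB; add 1 → 0xF4EC.
Split into bytes (most-significant first): F4 EC.
Little-endian stores the least-significant byte at the lowest address.
So at ascending addresses the bytes are EC F4.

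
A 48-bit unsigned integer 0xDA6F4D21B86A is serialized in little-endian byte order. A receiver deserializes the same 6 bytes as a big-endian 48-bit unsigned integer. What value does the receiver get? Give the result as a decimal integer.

117339065249754

Stored little-endian, the bytes at ascending addresses are 6A B8 21 4D 6F DA.
Read back as big-endian, the last byte is least significant, giving 0x6AB8214D6FDA.
0x6AB8214D6FDA = 117339065249754.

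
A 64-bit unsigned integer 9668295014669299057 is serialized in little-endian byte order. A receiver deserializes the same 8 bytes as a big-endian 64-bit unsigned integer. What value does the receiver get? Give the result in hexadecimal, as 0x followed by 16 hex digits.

0x712D0B4D17AF2C86

9668295014669299057 in 64-bit hexadecimal is 0x862CAF174D0B2D71.
Stored little-endian, the bytes at ascending addresses are 71 2D 0B 4D 17 AF 2C 86.
Read back as big-endian, the last byte is least significant, giving 0x712D0B4D17AF2C86.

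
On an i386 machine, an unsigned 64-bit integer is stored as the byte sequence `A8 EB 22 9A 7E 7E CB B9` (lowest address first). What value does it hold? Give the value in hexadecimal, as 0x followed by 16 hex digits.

Little-endian: lowest address holds the least-significant byte.
Reassemble most-significant byte first: B9 CB 7E 7E 9A 22 EB A8 → 0xB9CB7E7E9A22EBA8.

0xB9CB7E7E9A22EBA8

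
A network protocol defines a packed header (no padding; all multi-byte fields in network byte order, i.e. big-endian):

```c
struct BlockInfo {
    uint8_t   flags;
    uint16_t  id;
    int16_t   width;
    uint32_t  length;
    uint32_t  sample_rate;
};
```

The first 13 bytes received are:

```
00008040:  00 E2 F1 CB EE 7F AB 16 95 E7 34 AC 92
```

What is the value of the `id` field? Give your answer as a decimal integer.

58097

`id` follows `flags` (1 byte), so it starts at byte offset 1 and occupies 2 bytes.
Bytes at offsets 1..2: E2 F1.
Big-endian: lowest address holds the most-significant byte.
The bytes are already most-significant first: 0xE2F1.
0xE2F1 = 58097.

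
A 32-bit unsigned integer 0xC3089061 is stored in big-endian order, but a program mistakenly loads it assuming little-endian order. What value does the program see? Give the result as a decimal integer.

Stored big-endian, the bytes at ascending addresses are C3 08 90 61.
Read back as little-endian, the first byte is least significant, giving 0x619008C3.
0x619008C3 = 1636829379.

1636829379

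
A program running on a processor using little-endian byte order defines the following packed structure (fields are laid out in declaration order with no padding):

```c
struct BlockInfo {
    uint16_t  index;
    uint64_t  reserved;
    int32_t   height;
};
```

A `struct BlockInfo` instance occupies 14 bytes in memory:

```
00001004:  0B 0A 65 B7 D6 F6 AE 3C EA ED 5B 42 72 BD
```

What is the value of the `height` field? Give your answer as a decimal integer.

-1116585381

`height` follows `index` (2 B), `reserved` (8 B), so it starts at offset 2 + 8 = 10 and occupies 4 bytes.
Bytes at offsets 10..13: 5B 42 72 BD.
Little-endian stores the least-significant byte at the lowest address.
Reassemble most-significant byte first: BD 72 42 5B → 0xBD72425B.
Top bit is set, so as a signed 32-bit value this is 0xBD72425B − 2^32 = -1116585381.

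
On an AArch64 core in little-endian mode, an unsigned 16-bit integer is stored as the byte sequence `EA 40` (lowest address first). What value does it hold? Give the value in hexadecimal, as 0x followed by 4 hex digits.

0x40EA

Little-endian: lowest address holds the least-significant byte.
Reassemble most-significant byte first: 40 EA → 0x40EA.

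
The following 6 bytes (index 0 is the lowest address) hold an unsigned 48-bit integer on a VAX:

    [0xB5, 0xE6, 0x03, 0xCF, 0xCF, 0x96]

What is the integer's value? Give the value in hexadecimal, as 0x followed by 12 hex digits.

Little-endian stores the least-significant byte at the lowest address.
Reassemble most-significant byte first: 96 CF CF 03 E6 B5 → 0x96CFCF03E6B5.

0x96CFCF03E6B5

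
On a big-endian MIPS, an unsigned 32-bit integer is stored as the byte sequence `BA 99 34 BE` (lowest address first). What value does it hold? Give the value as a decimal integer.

3130602686

Big-endian: lowest address holds the most-significant byte.
The bytes are already most-significant first: 0xBA9934BE.
0xBA9934BE = 3130602686.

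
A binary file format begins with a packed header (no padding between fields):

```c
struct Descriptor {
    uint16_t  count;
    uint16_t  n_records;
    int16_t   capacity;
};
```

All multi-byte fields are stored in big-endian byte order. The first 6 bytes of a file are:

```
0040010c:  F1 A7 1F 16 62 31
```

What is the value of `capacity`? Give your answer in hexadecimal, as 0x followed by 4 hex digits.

`capacity` follows `count` (2 B), `n_records` (2 B), so it starts at offset 2 + 2 = 4 and occupies 2 bytes.
Bytes at offsets 4..5: 62 31.
In big-endian order the high byte comes first in memory.
The bytes are already most-significant first: 0x6231.

0x6231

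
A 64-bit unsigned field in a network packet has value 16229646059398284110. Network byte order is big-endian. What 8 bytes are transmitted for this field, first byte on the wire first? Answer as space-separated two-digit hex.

16229646059398284110 in hexadecimal, padded to 64 bits, is 0xE13B491A48C0C34E.
Split into bytes (most-significant first): E1 3B 49 1A 48 C0 C3 4E.
Big-endian stores the most-significant byte at the lowest address.
So the memory order matches the most-significant-first order: E1 3B 49 1A 48 C0 C3 4E.

E1 3B 49 1A 48 C0 C3 4E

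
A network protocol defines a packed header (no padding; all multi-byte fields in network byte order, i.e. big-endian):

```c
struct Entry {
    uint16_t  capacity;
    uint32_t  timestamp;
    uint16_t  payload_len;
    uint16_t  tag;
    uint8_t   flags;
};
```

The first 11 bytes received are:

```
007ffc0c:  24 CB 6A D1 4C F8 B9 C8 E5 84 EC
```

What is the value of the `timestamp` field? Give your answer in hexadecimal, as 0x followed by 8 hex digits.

`timestamp` follows `capacity` (2 bytes), so it starts at byte offset 2 and occupies 4 bytes.
Bytes at offsets 2..5: 6A D1 4C F8.
Big-endian: lowest address holds the most-significant byte.
The bytes are already most-significant first: 0x6AD14CF8.

0x6AD14CF8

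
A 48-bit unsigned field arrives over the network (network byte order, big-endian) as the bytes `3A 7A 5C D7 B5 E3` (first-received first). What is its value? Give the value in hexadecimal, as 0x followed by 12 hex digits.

0x3A7A5CD7B5E3

Big-endian: lowest address holds the most-significant byte.
The bytes are already most-significant first: 0x3A7A5CD7B5E3.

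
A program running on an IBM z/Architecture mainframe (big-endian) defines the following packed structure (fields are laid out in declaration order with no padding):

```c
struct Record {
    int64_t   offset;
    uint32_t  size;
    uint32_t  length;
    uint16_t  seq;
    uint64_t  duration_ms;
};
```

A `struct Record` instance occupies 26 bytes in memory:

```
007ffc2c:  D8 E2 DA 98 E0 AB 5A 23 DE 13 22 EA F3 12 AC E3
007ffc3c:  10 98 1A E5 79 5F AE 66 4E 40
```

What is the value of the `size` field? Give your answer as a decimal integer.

`size` follows `offset` (8 bytes), so it starts at byte offset 8 and occupies 4 bytes.
Bytes at offsets 8..11: DE 13 22 EA.
In big-endian order the high byte comes first in memory.
The bytes are already most-significant first: 0xDE1322EA.
0xDE1322EA = 3725796074.

3725796074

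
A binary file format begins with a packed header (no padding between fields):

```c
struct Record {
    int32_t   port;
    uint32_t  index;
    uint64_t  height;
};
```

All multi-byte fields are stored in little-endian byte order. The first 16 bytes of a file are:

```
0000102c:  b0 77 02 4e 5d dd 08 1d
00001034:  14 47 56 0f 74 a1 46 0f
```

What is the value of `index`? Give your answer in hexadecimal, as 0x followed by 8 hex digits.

0x1D08DD5D

`index` follows `port` (4 bytes), so it starts at byte offset 4 and occupies 4 bytes.
Bytes at offsets 4..7: 5D DD 08 1D.
In little-endian order the low byte comes first in memory.
Reassemble most-significant byte first: 1D 08 DD 5D → 0x1D08DD5D.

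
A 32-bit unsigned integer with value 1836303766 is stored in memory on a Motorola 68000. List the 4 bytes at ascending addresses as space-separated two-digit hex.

1836303766 in hexadecimal, padded to 32 bits, is 0x6D73C596.
Split into bytes (most-significant first): 6D 73 C5 96.
Big-endian: lowest address holds the most-significant byte.
So the memory order matches the most-significant-first order: 6D 73 C5 96.

6D 73 C5 96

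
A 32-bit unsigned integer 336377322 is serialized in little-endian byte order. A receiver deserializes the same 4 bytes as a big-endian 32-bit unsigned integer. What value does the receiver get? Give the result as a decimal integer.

3937733652

336377322 in 32-bit hexadecimal is 0x140CB5EA.
Stored little-endian, the bytes at ascending addresses are EA B5 0C 14.
Read back as big-endian, the last byte is least significant, giving 0xEAB50C14.
0xEAB50C14 = 3937733652.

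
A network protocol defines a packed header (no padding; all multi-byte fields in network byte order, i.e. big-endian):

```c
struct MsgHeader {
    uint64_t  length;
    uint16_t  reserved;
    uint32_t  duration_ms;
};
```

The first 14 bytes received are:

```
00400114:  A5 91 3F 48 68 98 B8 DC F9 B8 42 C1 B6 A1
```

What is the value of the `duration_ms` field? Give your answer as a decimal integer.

1119991457

`duration_ms` follows `length` (8 B), `reserved` (2 B), so it starts at offset 8 + 2 = 10 and occupies 4 bytes.
Bytes at offsets 10..13: 42 C1 B6 A1.
In big-endian order the high byte comes first in memory.
The bytes are already most-significant first: 0x42C1B6A1.
0x42C1B6A1 = 1119991457.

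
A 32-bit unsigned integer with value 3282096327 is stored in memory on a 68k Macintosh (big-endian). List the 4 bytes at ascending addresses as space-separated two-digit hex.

3282096327 in hexadecimal, padded to 32 bits, is 0xC3A0D0C7.
Split into bytes (most-significant first): C3 A0 D0 C7.
Big-endian stores the most-significant byte at the lowest address.
So the memory order matches the most-significant-first order: C3 A0 D0 C7.

C3 A0 D0 C7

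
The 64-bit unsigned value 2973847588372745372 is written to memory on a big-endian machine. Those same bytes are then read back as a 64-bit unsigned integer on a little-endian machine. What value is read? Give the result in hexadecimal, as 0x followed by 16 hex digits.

0x9C0C1C21A03A4529

2973847588372745372 in 64-bit hexadecimal is 0x29453AA0211C0C9C.
Stored big-endian, the bytes at ascending addresses are 29 45 3A A0 21 1C 0C 9C.
Read back as little-endian, the first byte is least significant, giving 0x9C0C1C21A03A4529.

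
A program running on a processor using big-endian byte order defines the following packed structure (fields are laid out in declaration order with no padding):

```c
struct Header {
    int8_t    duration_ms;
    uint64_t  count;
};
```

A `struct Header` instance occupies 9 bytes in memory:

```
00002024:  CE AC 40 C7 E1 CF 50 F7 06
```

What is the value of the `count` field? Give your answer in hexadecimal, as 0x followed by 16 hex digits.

0xAC40C7E1CF50F706

`count` follows `duration_ms` (1 byte), so it starts at byte offset 1 and occupies 8 bytes.
Bytes at offsets 1..8: AC 40 C7 E1 CF 50 F7 06.
Big-endian stores the most-significant byte at the lowest address.
The bytes are already most-significant first: 0xAC40C7E1CF50F706.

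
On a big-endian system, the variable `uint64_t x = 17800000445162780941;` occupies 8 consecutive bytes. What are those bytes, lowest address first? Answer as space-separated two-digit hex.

17800000445162780941 in hexadecimal, padded to 64 bits, is 0xF7064E18AFB8F90D.
Split into bytes (most-significant first): F7 06 4E 18 AF B8 F9 0D.
Big-endian stores the most-significant byte at the lowest address.
So the memory order matches the most-significant-first order: F7 06 4E 18 AF B8 F9 0D.

F7 06 4E 18 AF B8 F9 0D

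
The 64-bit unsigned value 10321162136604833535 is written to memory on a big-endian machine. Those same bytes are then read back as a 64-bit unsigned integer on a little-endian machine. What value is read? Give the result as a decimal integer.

10321162136604833535 in 64-bit hexadecimal is 0x8F3C2247858AF6FF.
Stored big-endian, the bytes at ascending addresses are 8F 3C 22 47 85 8A F6 FF.
Read back as little-endian, the first byte is least significant, giving 0xFFF68A8547223C8F.
0xFFF68A8547223C8F = 18444081628971154575.

18444081628971154575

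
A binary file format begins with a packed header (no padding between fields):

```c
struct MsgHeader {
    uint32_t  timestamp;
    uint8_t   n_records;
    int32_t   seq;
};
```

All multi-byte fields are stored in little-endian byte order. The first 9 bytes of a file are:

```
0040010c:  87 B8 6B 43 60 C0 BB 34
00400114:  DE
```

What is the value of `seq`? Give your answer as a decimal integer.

-566969408

`seq` follows `timestamp` (4 B), `n_records` (1 B), so it starts at offset 4 + 1 = 5 and occupies 4 bytes.
Bytes at offsets 5..8: C0 BB 34 DE.
In little-endian order the low byte comes first in memory.
Reassemble most-significant byte first: DE 34 BB C0 → 0xDE34BBC0.
Top bit is set, so as a signed 32-bit value this is 0xDE34BBC0 − 2^32 = -566969408.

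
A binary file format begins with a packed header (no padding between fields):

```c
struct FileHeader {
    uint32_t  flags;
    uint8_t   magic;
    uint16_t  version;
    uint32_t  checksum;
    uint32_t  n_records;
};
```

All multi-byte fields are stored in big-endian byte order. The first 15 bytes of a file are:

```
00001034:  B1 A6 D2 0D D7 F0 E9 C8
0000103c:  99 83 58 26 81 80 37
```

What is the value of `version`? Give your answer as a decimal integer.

61673

`version` follows `flags` (4 B), `magic` (1 B), so it starts at offset 4 + 1 = 5 and occupies 2 bytes.
Bytes at offsets 5..6: F0 E9.
In big-endian order the high byte comes first in memory.
The bytes are already most-significant first: 0xF0E9.
0xF0E9 = 61673.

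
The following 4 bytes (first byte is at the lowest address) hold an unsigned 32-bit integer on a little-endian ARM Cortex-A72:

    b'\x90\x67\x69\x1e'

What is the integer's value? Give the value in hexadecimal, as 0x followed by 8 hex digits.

0x1E696790

Little-endian: lowest address holds the least-significant byte.
Reassemble most-significant byte first: 1E 69 67 90 → 0x1E696790.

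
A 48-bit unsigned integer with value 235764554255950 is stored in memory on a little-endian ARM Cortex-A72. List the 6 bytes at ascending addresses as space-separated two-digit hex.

4E CE 81 36 6D D6

235764554255950 in hexadecimal, padded to 48 bits, is 0xD66D3681CE4E.
Split into bytes (most-significant first): D6 6D 36 81 CE 4E.
In little-endian order the low byte comes first in memory.
So at ascending addresses the bytes are 4E CE 81 36 6D D6.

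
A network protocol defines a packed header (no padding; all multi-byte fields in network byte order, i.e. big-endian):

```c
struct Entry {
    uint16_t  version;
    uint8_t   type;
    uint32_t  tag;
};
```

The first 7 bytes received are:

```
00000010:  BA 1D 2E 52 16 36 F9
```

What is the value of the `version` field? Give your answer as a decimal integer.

47645

`version` is the first field, at byte offset 0, occupying 2 bytes.
Bytes at offsets 0..1: BA 1D.
In big-endian order the high byte comes first in memory.
The bytes are already most-significant first: 0xBA1D.
0xBA1D = 47645.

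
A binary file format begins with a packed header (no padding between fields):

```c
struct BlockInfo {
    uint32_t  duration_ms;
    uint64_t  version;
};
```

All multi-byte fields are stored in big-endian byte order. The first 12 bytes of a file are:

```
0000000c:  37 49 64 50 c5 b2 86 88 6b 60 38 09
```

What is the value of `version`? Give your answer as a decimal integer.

`version` follows `duration_ms` (4 bytes), so it starts at byte offset 4 and occupies 8 bytes.
Bytes at offsets 4..11: C5 B2 86 88 6B 60 38 09.
In big-endian order the high byte comes first in memory.
The bytes are already most-significant first: 0xC5B286886B603809.
0xC5B286886B603809 = 14245596491801442313.

14245596491801442313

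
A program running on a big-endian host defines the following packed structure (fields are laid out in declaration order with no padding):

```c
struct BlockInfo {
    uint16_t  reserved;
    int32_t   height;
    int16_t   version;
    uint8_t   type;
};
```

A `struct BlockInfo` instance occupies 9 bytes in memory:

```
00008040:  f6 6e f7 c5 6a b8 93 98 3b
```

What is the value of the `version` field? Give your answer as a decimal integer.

`version` follows `reserved` (2 B), `height` (4 B), so it starts at offset 2 + 4 = 6 and occupies 2 bytes.
Bytes at offsets 6..7: 93 98.
In big-endian order the high byte comes first in memory.
The bytes are already most-significant first: 0x9398.
Top bit is set, so as a signed 16-bit value this is 0x9398 − 2^16 = -27752.

-27752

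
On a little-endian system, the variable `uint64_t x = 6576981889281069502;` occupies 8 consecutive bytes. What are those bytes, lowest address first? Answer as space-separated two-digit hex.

6576981889281069502 in hexadecimal, padded to 64 bits, is 0x5B46222E94C691BE.
Split into bytes (most-significant first): 5B 46 22 2E 94 C6 91 BE.
Little-endian stores the least-significant byte at the lowest address.
So at ascending addresses the bytes are BE 91 C6 94 2E 22 46 5B.

BE 91 C6 94 2E 22 46 5B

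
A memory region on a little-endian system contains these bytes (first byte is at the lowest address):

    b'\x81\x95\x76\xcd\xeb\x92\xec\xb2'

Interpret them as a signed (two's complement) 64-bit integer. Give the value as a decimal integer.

Little-endian stores the least-significant byte at the lowest address.
Reassemble most-significant byte first: B2 EC 92 EB CD 76 95 81 → 0xB2EC92EBCD769581.
Top bit is set, so as a signed 64-bit value this is 0xB2EC92EBCD769581 − 2^64 = -5553902698992593535.

-5553902698992593535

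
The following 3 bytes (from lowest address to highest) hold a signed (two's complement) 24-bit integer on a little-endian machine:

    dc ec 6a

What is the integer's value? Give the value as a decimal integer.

7007452

Little-endian stores the least-significant byte at the lowest address.
Reassemble most-significant byte first: 6A EC DC → 0x6AECDC.
0x6AECDC = 7007452.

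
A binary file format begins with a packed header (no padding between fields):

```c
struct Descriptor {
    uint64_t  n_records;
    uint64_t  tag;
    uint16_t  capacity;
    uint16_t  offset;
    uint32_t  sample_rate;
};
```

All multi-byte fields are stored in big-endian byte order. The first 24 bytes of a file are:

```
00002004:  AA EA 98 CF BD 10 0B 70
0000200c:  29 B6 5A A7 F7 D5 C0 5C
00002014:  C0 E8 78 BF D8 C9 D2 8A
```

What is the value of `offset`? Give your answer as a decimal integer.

`offset` follows `n_records` (8 B), `tag` (8 B), `capacity` (2 B), so it starts at offset 8 + 8 + 2 = 18 and occupies 2 bytes.
Bytes at offsets 18..19: 78 BF.
Big-endian stores the most-significant byte at the lowest address.
The bytes are already most-significant first: 0x78BF.
0x78BF = 30911.

30911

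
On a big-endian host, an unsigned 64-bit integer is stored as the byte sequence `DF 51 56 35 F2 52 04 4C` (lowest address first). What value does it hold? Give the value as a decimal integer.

16091737733270209612

In big-endian order the high byte comes first in memory.
The bytes are already most-significant first: 0xDF515635F252044C.
0xDF515635F252044C = 16091737733270209612.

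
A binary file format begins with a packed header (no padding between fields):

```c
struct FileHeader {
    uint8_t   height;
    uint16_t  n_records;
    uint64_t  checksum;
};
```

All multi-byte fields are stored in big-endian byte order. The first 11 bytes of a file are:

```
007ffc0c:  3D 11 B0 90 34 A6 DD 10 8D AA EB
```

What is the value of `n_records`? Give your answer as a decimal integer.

4528

`n_records` follows `height` (1 byte), so it starts at byte offset 1 and occupies 2 bytes.
Bytes at offsets 1..2: 11 B0.
Big-endian stores the most-significant byte at the lowest address.
The bytes are already most-significant first: 0x11B0.
0x11B0 = 4528.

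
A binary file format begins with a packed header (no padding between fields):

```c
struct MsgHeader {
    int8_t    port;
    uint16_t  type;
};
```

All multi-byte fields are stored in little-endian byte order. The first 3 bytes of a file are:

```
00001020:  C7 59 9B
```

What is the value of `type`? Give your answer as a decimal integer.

`type` follows `port` (1 byte), so it starts at byte offset 1 and occupies 2 bytes.
Bytes at offsets 1..2: 59 9B.
Little-endian: lowest address holds the least-significant byte.
Reassemble most-significant byte first: 9B 59 → 0x9B59.
0x9B59 = 39769.

39769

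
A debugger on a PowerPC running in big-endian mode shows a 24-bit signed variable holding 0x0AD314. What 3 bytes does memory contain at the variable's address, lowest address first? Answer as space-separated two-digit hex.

Split into bytes (most-significant first): 0A D3 14.
In big-endian order the high byte comes first in memory.
So the memory order matches the most-significant-first order: 0A D3 14.

0A D3 14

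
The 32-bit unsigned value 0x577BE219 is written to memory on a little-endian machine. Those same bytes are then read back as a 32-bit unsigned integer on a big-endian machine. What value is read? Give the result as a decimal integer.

434273111

Stored little-endian, the bytes at ascending addresses are 19 E2 7B 57.
Read back as big-endian, the last byte is least significant, giving 0x19E27B57.
0x19E27B57 = 434273111.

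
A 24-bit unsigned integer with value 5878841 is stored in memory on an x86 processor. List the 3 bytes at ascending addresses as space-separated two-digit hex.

5878841 in hexadecimal, padded to 24 bits, is 0x59B439.
Split into bytes (most-significant first): 59 B4 39.
Little-endian stores the least-significant byte at the lowest address.
So at ascending addresses the bytes are 39 B4 59.

39 B4 59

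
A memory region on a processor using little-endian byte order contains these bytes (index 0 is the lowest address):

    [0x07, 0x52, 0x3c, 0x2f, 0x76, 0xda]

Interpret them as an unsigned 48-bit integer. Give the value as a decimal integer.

240201133478407

In little-endian order the low byte comes first in memory.
Reassemble most-significant byte first: DA 76 2F 3C 52 07 → 0xDA762F3C5207.
0xDA762F3C5207 = 240201133478407.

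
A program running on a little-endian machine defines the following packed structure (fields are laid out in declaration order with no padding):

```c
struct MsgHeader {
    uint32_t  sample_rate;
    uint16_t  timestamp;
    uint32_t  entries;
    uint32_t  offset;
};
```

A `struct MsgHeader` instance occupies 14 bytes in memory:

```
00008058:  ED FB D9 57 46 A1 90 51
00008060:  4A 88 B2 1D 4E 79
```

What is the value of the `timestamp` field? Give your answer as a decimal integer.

41286

`timestamp` follows `sample_rate` (4 bytes), so it starts at byte offset 4 and occupies 2 bytes.
Bytes at offsets 4..5: 46 A1.
In little-endian order the low byte comes first in memory.
Reassemble most-significant byte first: A1 46 → 0xA146.
0xA146 = 41286.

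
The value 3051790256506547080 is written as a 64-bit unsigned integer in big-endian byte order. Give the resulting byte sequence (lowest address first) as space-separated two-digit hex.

3051790256506547080 in hexadecimal, padded to 64 bits, is 0x2A5A2311B8122B88.
Split into bytes (most-significant first): 2A 5A 23 11 B8 12 2B 88.
In big-endian order the high byte comes first in memory.
So the memory order matches the most-significant-first order: 2A 5A 23 11 B8 12 2B 88.

2A 5A 23 11 B8 12 2B 88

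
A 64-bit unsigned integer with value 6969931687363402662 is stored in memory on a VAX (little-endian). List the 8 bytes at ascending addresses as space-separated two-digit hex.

6969931687363402662 in hexadecimal, padded to 64 bits, is 0x60BA2BF0FE08DBA6.
Split into bytes (most-significant first): 60 BA 2B F0 FE 08 DB A6.
In little-endian order the low byte comes first in memory.
So at ascending addresses the bytes are A6 DB 08 FE F0 2B BA 60.

A6 DB 08 FE F0 2B BA 60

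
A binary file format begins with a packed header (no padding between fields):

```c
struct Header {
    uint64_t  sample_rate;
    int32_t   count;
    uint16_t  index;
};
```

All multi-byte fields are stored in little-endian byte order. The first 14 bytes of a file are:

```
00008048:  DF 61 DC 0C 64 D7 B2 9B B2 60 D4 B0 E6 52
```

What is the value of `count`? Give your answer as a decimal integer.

`count` follows `sample_rate` (8 bytes), so it starts at byte offset 8 and occupies 4 bytes.
Bytes at offsets 8..11: B2 60 D4 B0.
Little-endian: lowest address holds the least-significant byte.
Reassemble most-significant byte first: B0 D4 60 B2 → 0xB0D460B2.
Top bit is set, so as a signed 32-bit value this is 0xB0D460B2 − 2^32 = -1328258894.

-1328258894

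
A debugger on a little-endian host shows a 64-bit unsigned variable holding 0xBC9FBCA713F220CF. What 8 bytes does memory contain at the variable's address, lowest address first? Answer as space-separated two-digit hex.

CF 20 F2 13 A7 BC 9F BC

Split into bytes (most-significant first): BC 9F BC A7 13 F2 20 CF.
In little-endian order the low byte comes first in memory.
So at ascending addresses the bytes are CF 20 F2 13 A7 BC 9F BC.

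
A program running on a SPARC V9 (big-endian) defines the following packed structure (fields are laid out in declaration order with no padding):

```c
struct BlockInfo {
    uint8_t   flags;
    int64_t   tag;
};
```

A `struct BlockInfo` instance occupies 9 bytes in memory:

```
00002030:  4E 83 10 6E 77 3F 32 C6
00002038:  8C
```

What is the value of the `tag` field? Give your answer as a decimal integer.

-9002574196673165684

`tag` follows `flags` (1 byte), so it starts at byte offset 1 and occupies 8 bytes.
Bytes at offsets 1..8: 83 10 6E 77 3F 32 C6 8C.
Big-endian stores the most-significant byte at the lowest address.
The bytes are already most-significant first: 0x83106E773F32C68C.
Top bit is set, so as a signed 64-bit value this is 0x83106E773F32C68C − 2^64 = -9002574196673165684.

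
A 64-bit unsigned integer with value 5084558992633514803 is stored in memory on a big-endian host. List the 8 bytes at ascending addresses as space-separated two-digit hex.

5084558992633514803 in hexadecimal, padded to 64 bits, is 0x468FFB76F3704B33.
Split into bytes (most-significant first): 46 8F FB 76 F3 70 4B 33.
Big-endian stores the most-significant byte at the lowest address.
So the memory order matches the most-significant-first order: 46 8F FB 76 F3 70 4B 33.

46 8F FB 76 F3 70 4B 33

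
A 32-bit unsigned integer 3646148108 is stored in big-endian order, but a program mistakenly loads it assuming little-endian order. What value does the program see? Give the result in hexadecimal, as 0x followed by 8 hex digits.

3646148108 in 32-bit hexadecimal is 0xD953CE0C.
Stored big-endian, the bytes at ascending addresses are D9 53 CE 0C.
Read back as little-endian, the first byte is least significant, giving 0x0CCE53D9.

0x0CCE53D9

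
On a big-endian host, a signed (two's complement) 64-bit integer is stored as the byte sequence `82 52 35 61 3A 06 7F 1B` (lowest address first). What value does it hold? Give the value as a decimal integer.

In big-endian order the high byte comes first in memory.
The bytes are already most-significant first: 0x825235613A067F1B.
Top bit is set, so as a signed 64-bit value this is 0x825235613A067F1B − 2^64 = -9056117208987042021.

-9056117208987042021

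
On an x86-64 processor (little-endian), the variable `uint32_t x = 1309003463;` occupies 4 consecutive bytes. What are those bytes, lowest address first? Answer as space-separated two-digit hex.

C7 CE 05 4E

1309003463 in hexadecimal, padded to 32 bits, is 0x4E05CEC7.
Split into bytes (most-significant first): 4E 05 CE C7.
Little-endian: lowest address holds the least-significant byte.
So at ascending addresses the bytes are C7 CE 05 4E.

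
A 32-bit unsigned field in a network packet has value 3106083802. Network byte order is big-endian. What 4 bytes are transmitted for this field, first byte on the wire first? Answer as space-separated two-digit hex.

3106083802 in hexadecimal, padded to 32 bits, is 0xB92313DA.
Split into bytes (most-significant first): B9 23 13 DA.
Big-endian stores the most-significant byte at the lowest address.
So the memory order matches the most-significant-first order: B9 23 13 DA.

B9 23 13 DA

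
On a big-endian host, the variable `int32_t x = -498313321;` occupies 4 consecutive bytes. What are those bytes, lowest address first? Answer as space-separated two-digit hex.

E2 4C 57 97

Two's complement of -498313321 in 32 bits: 498313321 = 0x1DB3A869; invert → 0xE24C5796; add 1 → 0xE24C5797.
Split into bytes (most-significant first): E2 4C 57 97.
Big-endian: lowest address holds the most-significant byte.
So the memory order matches the most-significant-first order: E2 4C 57 97.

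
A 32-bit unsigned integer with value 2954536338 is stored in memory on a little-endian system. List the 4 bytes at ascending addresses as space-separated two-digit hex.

92 A5 1A B0

2954536338 in hexadecimal, padded to 32 bits, is 0xB01AA592.
Split into bytes (most-significant first): B0 1A A5 92.
Little-endian: lowest address holds the least-significant byte.
So at ascending addresses the bytes are 92 A5 1A B0.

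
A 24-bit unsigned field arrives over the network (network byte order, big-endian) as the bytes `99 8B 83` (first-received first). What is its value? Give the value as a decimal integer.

Big-endian: lowest address holds the most-significant byte.
The bytes are already most-significant first: 0x998B83.
0x998B83 = 10062723.

10062723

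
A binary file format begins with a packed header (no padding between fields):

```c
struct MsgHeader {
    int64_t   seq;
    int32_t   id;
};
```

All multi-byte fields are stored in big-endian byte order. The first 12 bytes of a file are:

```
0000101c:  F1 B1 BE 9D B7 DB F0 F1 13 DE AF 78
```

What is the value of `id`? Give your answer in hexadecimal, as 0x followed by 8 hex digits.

`id` follows `seq` (8 bytes), so it starts at byte offset 8 and occupies 4 bytes.
Bytes at offsets 8..11: 13 DE AF 78.
Big-endian: lowest address holds the most-significant byte.
The bytes are already most-significant first: 0x13DEAF78.

0x13DEAF78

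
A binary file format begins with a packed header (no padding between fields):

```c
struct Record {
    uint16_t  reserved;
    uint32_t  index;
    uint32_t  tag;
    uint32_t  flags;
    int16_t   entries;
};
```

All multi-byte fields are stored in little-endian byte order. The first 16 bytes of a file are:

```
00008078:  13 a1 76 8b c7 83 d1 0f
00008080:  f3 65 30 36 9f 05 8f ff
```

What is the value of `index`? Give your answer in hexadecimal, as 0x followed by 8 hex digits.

0x83C78B76

`index` follows `reserved` (2 bytes), so it starts at byte offset 2 and occupies 4 bytes.
Bytes at offsets 2..5: 76 8B C7 83.
In little-endian order the low byte comes first in memory.
Reassemble most-significant byte first: 83 C7 8B 76 → 0x83C78B76.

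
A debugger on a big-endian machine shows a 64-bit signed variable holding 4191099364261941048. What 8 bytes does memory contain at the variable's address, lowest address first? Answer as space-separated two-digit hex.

4191099364261941048 in hexadecimal, padded to 64 bits, is 0x3A29C6AA9932CF38.
Split into bytes (most-significant first): 3A 29 C6 AA 99 32 CF 38.
Big-endian stores the most-significant byte at the lowest address.
So the memory order matches the most-significant-first order: 3A 29 C6 AA 99 32 CF 38.

3A 29 C6 AA 99 32 CF 38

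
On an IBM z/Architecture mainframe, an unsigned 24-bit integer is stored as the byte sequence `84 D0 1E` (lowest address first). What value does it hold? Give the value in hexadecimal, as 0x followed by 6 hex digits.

0x84D01E

In big-endian order the high byte comes first in memory.
The bytes are already most-significant first: 0x84D01E.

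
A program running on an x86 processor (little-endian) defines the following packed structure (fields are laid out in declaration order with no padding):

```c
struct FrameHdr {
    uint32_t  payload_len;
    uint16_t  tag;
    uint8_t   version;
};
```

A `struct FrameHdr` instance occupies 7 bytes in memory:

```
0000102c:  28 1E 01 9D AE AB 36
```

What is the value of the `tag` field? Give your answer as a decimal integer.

`tag` follows `payload_len` (4 bytes), so it starts at byte offset 4 and occupies 2 bytes.
Bytes at offsets 4..5: AE AB.
Little-endian stores the least-significant byte at the lowest address.
Reassemble most-significant byte first: AB AE → 0xABAE.
0xABAE = 43950.

43950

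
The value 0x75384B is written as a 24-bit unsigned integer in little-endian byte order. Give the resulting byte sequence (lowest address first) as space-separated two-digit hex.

Split into bytes (most-significant first): 75 38 4B.
Little-endian stores the least-significant byte at the lowest address.
So at ascending addresses the bytes are 4B 38 75.

4B 38 75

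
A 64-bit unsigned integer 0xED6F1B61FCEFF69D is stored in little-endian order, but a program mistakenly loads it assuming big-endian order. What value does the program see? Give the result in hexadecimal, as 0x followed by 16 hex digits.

Stored little-endian, the bytes at ascending addresses are 9D F6 EF FC 61 1B 6F ED.
Read back as big-endian, the last byte is least significant, giving 0x9DF6EFFC611B6FED.

0x9DF6EFFC611B6FED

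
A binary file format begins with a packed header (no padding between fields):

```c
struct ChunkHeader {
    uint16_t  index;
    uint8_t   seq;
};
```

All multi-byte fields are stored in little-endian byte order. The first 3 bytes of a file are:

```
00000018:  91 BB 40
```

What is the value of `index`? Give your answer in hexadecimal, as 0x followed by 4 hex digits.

0xBB91

`index` is the first field, at byte offset 0, occupying 2 bytes.
Bytes at offsets 0..1: 91 BB.
Little-endian: lowest address holds the least-significant byte.
Reassemble most-significant byte first: BB 91 → 0xBB91.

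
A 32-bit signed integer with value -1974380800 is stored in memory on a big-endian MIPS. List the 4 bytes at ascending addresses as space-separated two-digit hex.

8A 51 57 00

Two's complement of -1974380800 in 32 bits: 1974380800 = 0x75AEA900; invert → 0x8A5156FF; add 1 → 0x8A515700.
Split into bytes (most-significant first): 8A 51 57 00.
Big-endian stores the most-significant byte at the lowest address.
So the memory order matches the most-significant-first order: 8A 51 57 00.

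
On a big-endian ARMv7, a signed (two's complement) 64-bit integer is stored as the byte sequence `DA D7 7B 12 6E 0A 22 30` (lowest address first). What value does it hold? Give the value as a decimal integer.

-2677536134362684880

Big-endian: lowest address holds the most-significant byte.
The bytes are already most-significant first: 0xDAD77B126E0A2230.
Top bit is set, so as a signed 64-bit value this is 0xDAD77B126E0A2230 − 2^64 = -2677536134362684880.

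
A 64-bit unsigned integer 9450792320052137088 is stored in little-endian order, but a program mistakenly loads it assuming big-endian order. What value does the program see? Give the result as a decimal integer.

9450792320052137088 in 64-bit hexadecimal is 0x8327F58AEAB28C80.
Stored little-endian, the bytes at ascending addresses are 80 8C B2 EA 8A F5 27 83.
Read back as big-endian, the last byte is least significant, giving 0x808CB2EA8AF52783.
0x808CB2EA8AF52783 = 9262975254017681283.

9262975254017681283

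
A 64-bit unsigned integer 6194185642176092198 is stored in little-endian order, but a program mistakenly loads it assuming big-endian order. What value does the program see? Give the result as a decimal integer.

6194185642176092198 in 64-bit hexadecimal is 0x55F62B05FABB1826.
Stored little-endian, the bytes at ascending addresses are 26 18 BB FA 05 2B F6 55.
Read back as big-endian, the last byte is least significant, giving 0x2618BBFA052BF655.
0x2618BBFA052BF655 = 2745150655385302613.

2745150655385302613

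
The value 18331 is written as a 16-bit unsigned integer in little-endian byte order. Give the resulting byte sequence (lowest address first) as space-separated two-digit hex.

18331 in hexadecimal, padded to 16 bits, is 0x479B.
Split into bytes (most-significant first): 47 9B.
Little-endian: lowest address holds the least-significant byte.
So at ascending addresses the bytes are 9B 47.

9B 47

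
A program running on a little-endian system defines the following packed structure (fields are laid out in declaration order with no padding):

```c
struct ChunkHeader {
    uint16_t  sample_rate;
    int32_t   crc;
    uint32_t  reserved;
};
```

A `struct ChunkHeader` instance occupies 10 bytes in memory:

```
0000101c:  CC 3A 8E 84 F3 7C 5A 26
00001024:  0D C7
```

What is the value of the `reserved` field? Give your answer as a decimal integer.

`reserved` follows `sample_rate` (2 B), `crc` (4 B), so it starts at offset 2 + 4 = 6 and occupies 4 bytes.
Bytes at offsets 6..9: 5A 26 0D C7.
Little-endian stores the least-significant byte at the lowest address.
Reassemble most-significant byte first: C7 0D 26 5A → 0xC70D265A.
0xC70D265A = 3339527770.

3339527770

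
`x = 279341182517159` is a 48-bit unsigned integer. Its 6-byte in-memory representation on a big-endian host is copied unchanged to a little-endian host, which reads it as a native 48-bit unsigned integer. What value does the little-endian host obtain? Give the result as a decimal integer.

184167999410174

279341182517159 in 48-bit hexadecimal is 0xFE0F2FF47FA7.
Stored big-endian, the bytes at ascending addresses are FE 0F 2F F4 7F A7.
Read back as little-endian, the first byte is least significant, giving 0xA77FF42F0FFE.
0xA77FF42F0FFE = 184167999410174.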